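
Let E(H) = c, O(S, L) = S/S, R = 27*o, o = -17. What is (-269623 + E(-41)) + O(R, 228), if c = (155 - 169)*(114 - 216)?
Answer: -268194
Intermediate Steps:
R = -459 (R = 27*(-17) = -459)
O(S, L) = 1
c = 1428 (c = -14*(-102) = 1428)
E(H) = 1428
(-269623 + E(-41)) + O(R, 228) = (-269623 + 1428) + 1 = -268195 + 1 = -268194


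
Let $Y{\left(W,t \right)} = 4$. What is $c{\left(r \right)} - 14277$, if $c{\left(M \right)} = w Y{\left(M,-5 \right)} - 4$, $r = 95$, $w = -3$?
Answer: $-14293$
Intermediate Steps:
$c{\left(M \right)} = -16$ ($c{\left(M \right)} = \left(-3\right) 4 - 4 = -12 - 4 = -16$)
$c{\left(r \right)} - 14277 = -16 - 14277 = -14293$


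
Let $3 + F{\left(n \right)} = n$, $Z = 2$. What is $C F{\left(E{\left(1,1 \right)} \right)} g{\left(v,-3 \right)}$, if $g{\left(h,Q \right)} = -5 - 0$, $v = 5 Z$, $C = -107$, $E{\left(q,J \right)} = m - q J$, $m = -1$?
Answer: $-2675$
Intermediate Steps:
$E{\left(q,J \right)} = -1 - J q$ ($E{\left(q,J \right)} = -1 - q J = -1 - J q$)
$F{\left(n \right)} = -3 + n$
$v = 10$ ($v = 5 \cdot 2 = 10$)
$g{\left(h,Q \right)} = -5$ ($g{\left(h,Q \right)} = -5 + 0 = -5$)
$C F{\left(E{\left(1,1 \right)} \right)} g{\left(v,-3 \right)} = - 107 \left(-3 - \left(1 + 1 \cdot 1\right)\right) \left(-5\right) = - 107 \left(-3 - 2\right) \left(-5\right) = \left(-107\right) \left(-5\right) \left(-5\right) = 535 \left(-5\right) = -2675$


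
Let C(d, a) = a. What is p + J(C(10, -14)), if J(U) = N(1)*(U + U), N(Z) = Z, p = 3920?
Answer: 3892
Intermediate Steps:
J(U) = 2*U (J(U) = 1*(U + U) = 1*(2*U) = 2*U)
p + J(C(10, -14)) = 3920 + 2*(-14) = 3920 - 28 = 3892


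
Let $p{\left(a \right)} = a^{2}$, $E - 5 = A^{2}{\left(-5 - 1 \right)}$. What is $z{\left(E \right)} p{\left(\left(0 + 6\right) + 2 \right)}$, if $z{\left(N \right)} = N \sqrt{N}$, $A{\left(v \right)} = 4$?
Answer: $1344 \sqrt{21} \approx 6159.0$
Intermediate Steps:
$E = 21$ ($E = 5 + 4^{2} = 5 + 16 = 21$)
$z{\left(N \right)} = N^{\frac{3}{2}}$
$z{\left(E \right)} p{\left(\left(0 + 6\right) + 2 \right)} = 21^{\frac{3}{2}} \left(\left(0 + 6\right) + 2\right)^{2} = 21 \sqrt{21} \left(6 + 2\right)^{2} = 21 \sqrt{21} \cdot 8^{2} = 21 \sqrt{21} \cdot 64 = 1344 \sqrt{21}$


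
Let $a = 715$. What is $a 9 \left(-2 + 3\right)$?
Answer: $6435$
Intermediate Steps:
$a 9 \left(-2 + 3\right) = 715 \cdot 9 \left(-2 + 3\right) = 715 \cdot 9 \cdot 1 = 715 \cdot 9 = 6435$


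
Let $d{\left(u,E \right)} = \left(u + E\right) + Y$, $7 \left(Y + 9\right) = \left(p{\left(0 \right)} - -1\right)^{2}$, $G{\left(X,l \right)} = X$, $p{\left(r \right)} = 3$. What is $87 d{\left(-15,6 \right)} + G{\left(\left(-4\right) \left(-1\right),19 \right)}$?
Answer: $- \frac{9542}{7} \approx -1363.1$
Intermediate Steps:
$Y = - \frac{47}{7}$ ($Y = -9 + \frac{\left(3 - -1\right)^{2}}{7} = -9 + \frac{\left(3 + \left(-3 + 4\right)\right)^{2}}{7} = -9 + \frac{\left(3 + 1\right)^{2}}{7} = -9 + \frac{4^{2}}{7} = -9 + \frac{1}{7} \cdot 16 = -9 + \frac{16}{7} = - \frac{47}{7} \approx -6.7143$)
$d{\left(u,E \right)} = - \frac{47}{7} + E + u$ ($d{\left(u,E \right)} = \left(u + E\right) - \frac{47}{7} = \left(E + u\right) - \frac{47}{7} = - \frac{47}{7} + E + u$)
$87 d{\left(-15,6 \right)} + G{\left(\left(-4\right) \left(-1\right),19 \right)} = 87 \left(- \frac{47}{7} + 6 - 15\right) - -4 = 87 \left(- \frac{110}{7}\right) + 4 = - \frac{9570}{7} + 4 = - \frac{9542}{7}$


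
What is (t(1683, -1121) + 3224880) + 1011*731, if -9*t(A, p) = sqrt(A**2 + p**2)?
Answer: 3963921 - sqrt(4089130)/9 ≈ 3.9637e+6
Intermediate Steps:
t(A, p) = -sqrt(A**2 + p**2)/9
(t(1683, -1121) + 3224880) + 1011*731 = (-sqrt(1683**2 + (-1121)**2)/9 + 3224880) + 1011*731 = (-sqrt(2832489 + 1256641)/9 + 3224880) + 739041 = (-sqrt(4089130)/9 + 3224880) + 739041 = (3224880 - sqrt(4089130)/9) + 739041 = 3963921 - sqrt(4089130)/9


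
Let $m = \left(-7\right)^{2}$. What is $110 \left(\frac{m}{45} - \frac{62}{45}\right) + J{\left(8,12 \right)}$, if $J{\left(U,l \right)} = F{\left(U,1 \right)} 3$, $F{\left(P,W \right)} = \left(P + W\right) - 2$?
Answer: $- \frac{97}{9} \approx -10.778$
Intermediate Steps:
$m = 49$
$F{\left(P,W \right)} = -2 + P + W$
$J{\left(U,l \right)} = -3 + 3 U$ ($J{\left(U,l \right)} = \left(-2 + U + 1\right) 3 = \left(-1 + U\right) 3 = -3 + 3 U$)
$110 \left(\frac{m}{45} - \frac{62}{45}\right) + J{\left(8,12 \right)} = 110 \left(\frac{49}{45} - \frac{62}{45}\right) + \left(-3 + 3 \cdot 8\right) = 110 \left(49 \cdot \frac{1}{45} - \frac{62}{45}\right) + \left(-3 + 24\right) = 110 \left(\frac{49}{45} - \frac{62}{45}\right) + 21 = 110 \left(- \frac{13}{45}\right) + 21 = - \frac{286}{9} + 21 = - \frac{97}{9}$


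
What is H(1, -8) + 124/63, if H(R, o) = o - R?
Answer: -443/63 ≈ -7.0317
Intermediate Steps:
H(1, -8) + 124/63 = (-8 - 1*1) + 124/63 = (-8 - 1) + 124*(1/63) = -9 + 124/63 = -443/63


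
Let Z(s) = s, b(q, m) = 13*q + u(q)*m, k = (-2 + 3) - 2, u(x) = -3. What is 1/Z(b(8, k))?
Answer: 1/107 ≈ 0.0093458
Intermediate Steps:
k = -1 (k = 1 - 2 = -1)
b(q, m) = -3*m + 13*q (b(q, m) = 13*q - 3*m = -3*m + 13*q)
1/Z(b(8, k)) = 1/(-3*(-1) + 13*8) = 1/(3 + 104) = 1/107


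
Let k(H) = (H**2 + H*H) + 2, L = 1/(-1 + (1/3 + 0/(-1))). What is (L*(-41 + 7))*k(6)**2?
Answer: 279276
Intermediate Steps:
L = -3/2 (L = 1/(-1 + (1*(1/3) + 0*(-1))) = 1/(-1 + (1/3 + 0)) = 1/(-1 + 1/3) = 1/(-2/3) = -3/2 ≈ -1.5000)
k(H) = 2 + 2*H**2 (k(H) = (H**2 + H**2) + 2 = 2*H**2 + 2 = 2 + 2*H**2)
(L*(-41 + 7))*k(6)**2 = (-3*(-41 + 7)/2)*(2 + 2*6**2)**2 = (-3/2*(-34))*(2 + 2*36)**2 = 51*(2 + 72)**2 = 51*74**2 = 51*5476 = 279276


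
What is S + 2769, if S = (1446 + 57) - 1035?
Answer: 3237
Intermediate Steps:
S = 468 (S = 1503 - 1035 = 468)
S + 2769 = 468 + 2769 = 3237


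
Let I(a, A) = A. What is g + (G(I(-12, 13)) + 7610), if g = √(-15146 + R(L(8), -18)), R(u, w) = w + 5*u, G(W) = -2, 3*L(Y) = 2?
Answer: 7608 + I*√136446/3 ≈ 7608.0 + 123.13*I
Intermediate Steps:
L(Y) = ⅔ (L(Y) = (⅓)*2 = ⅔)
g = I*√136446/3 (g = √(-15146 + (-18 + 5*(⅔))) = √(-15146 + (-18 + 10/3)) = √(-15146 - 44/3) = √(-45482/3) = I*√136446/3 ≈ 123.13*I)
g + (G(I(-12, 13)) + 7610) = I*√136446/3 + (-2 + 7610) = I*√136446/3 + 7608 = 7608 + I*√136446/3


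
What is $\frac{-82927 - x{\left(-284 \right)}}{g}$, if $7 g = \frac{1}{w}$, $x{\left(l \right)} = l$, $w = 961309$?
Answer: $-556118217809$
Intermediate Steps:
$g = \frac{1}{6729163}$ ($g = \frac{1}{7 \cdot 961309} = \frac{1}{7} \cdot \frac{1}{961309} = \frac{1}{6729163} \approx 1.4861 \cdot 10^{-7}$)
$\frac{-82927 - x{\left(-284 \right)}}{g} = \left(-82927 - -284\right) \frac{1}{\frac{1}{6729163}} = \left(-82927 + 284\right) 6729163 = \left(-82643\right) 6729163 = -556118217809$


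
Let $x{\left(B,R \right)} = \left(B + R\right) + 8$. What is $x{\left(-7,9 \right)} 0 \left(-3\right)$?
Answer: $0$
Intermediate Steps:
$x{\left(B,R \right)} = 8 + B + R$
$x{\left(-7,9 \right)} 0 \left(-3\right) = \left(8 - 7 + 9\right) 0 \left(-3\right) = 10 \cdot 0 \left(-3\right) = 0 \left(-3\right) = 0$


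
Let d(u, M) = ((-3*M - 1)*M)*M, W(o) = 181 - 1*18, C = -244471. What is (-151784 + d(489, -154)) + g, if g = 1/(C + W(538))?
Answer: 2633955885935/244308 ≈ 1.0781e+7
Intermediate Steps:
W(o) = 163 (W(o) = 181 - 18 = 163)
d(u, M) = M²*(-1 - 3*M) (d(u, M) = ((-1 - 3*M)*M)*M = (M*(-1 - 3*M))*M = M²*(-1 - 3*M))
g = -1/244308 (g = 1/(-244471 + 163) = 1/(-244308) = -1/244308 ≈ -4.0932e-6)
(-151784 + d(489, -154)) + g = (-151784 + (-154)²*(-1 - 3*(-154))) - 1/244308 = (-151784 + 23716*(-1 + 462)) - 1/244308 = (-151784 + 23716*461) - 1/244308 = (-151784 + 10933076) - 1/244308 = 10781292 - 1/244308 = 2633955885935/244308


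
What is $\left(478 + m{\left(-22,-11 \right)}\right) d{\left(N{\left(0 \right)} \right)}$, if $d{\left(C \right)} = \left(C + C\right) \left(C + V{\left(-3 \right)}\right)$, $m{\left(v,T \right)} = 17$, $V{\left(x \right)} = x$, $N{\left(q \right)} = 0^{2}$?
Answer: $0$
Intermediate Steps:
$N{\left(q \right)} = 0$
$d{\left(C \right)} = 2 C \left(-3 + C\right)$ ($d{\left(C \right)} = \left(C + C\right) \left(C - 3\right) = 2 C \left(-3 + C\right)$)
$\left(478 + m{\left(-22,-11 \right)}\right) d{\left(N{\left(0 \right)} \right)} = \left(478 + 17\right) 2 \cdot 0 \left(-3 + 0\right) = 495 \cdot 2 \cdot 0 \left(-3\right) = 495 \cdot 0 = 0$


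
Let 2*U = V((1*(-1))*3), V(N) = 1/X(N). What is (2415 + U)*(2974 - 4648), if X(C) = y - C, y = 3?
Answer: -8085699/2 ≈ -4.0428e+6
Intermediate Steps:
X(C) = 3 - C
V(N) = 1/(3 - N)
U = 1/12 (U = (-1/(-3 + (1*(-1))*3))/2 = (-1/(-3 - 1*3))/2 = (-1/(-3 - 3))/2 = (-1/(-6))/2 = (-1*(-⅙))/2 = (½)*(⅙) = 1/12 ≈ 0.083333)
(2415 + U)*(2974 - 4648) = (2415 + 1/12)*(2974 - 4648) = (28981/12)*(-1674) = -8085699/2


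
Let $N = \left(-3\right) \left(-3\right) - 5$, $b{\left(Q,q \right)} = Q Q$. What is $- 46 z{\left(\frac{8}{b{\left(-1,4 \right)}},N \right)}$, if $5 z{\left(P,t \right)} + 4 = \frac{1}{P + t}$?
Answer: $\frac{1081}{30} \approx 36.033$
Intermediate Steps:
$b{\left(Q,q \right)} = Q^{2}$
$N = 4$ ($N = 9 - 5 = 4$)
$z{\left(P,t \right)} = - \frac{4}{5} + \frac{1}{5 \left(P + t\right)}$
$- 46 z{\left(\frac{8}{b{\left(-1,4 \right)}},N \right)} = - 46 \frac{1 - 4 \frac{8}{\left(-1\right)^{2}} - 16}{5 \left(\frac{8}{\left(-1\right)^{2}} + 4\right)} = - 46 \frac{1 - 4 \cdot \frac{8}{1} - 16}{5 \left(\frac{8}{1} + 4\right)} = - 46 \frac{1 - 4 \cdot 8 \cdot 1 - 16}{5 \left(8 \cdot 1 + 4\right)} = - 46 \frac{1 - 32 - 16}{5 \left(8 + 4\right)} = - 46 \frac{1 - 32 - 16}{5 \cdot 12} = - 46 \cdot \frac{1}{5} \cdot \frac{1}{12} \left(-47\right) = \left(-46\right) \left(- \frac{47}{60}\right) = \frac{1081}{30}$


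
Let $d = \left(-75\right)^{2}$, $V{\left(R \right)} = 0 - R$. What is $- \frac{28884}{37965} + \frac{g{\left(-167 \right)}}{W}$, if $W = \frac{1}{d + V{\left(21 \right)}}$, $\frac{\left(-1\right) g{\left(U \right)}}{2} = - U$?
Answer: $- \frac{23686828708}{12655} \approx -1.8717 \cdot 10^{6}$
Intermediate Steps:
$V{\left(R \right)} = - R$
$g{\left(U \right)} = 2 U$ ($g{\left(U \right)} = - 2 \left(- U\right) = 2 U$)
$d = 5625$
$W = \frac{1}{5604}$ ($W = \frac{1}{5625 - 21} = \frac{1}{5604} \approx 0.00017844$)
$- \frac{28884}{37965} + \frac{g{\left(-167 \right)}}{W} = - \frac{28884}{37965} + 2 \left(-167\right) \frac{1}{\frac{1}{5604}} = \left(-28884\right) \frac{1}{37965} - 1871736 = - \frac{9628}{12655} - 1871736 = - \frac{23686828708}{12655}$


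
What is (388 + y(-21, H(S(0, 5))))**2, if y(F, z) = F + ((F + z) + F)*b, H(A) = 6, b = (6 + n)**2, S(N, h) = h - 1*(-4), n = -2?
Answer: 43681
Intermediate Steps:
S(N, h) = 4 + h (S(N, h) = h + 4 = 4 + h)
b = 16 (b = (6 - 2)**2 = 4**2 = 16)
y(F, z) = 16*z + 33*F (y(F, z) = F + ((F + z) + F)*16 = F + (z + 2*F)*16 = F + (16*z + 32*F) = 16*z + 33*F)
(388 + y(-21, H(S(0, 5))))**2 = (388 + (16*6 + 33*(-21)))**2 = (388 + (96 - 693))**2 = (388 - 597)**2 = (-209)**2 = 43681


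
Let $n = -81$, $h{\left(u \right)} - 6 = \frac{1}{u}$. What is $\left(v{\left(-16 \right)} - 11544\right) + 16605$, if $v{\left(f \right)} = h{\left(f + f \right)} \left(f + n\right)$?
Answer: $\frac{143425}{32} \approx 4482.0$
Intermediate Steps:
$h{\left(u \right)} = 6 + \frac{1}{u}$
$v{\left(f \right)} = \left(-81 + f\right) \left(6 + \frac{1}{2 f}\right)$ ($v{\left(f \right)} = \left(6 + \frac{1}{f + f}\right) \left(f - 81\right) = \left(6 + \frac{1}{2 f}\right) \left(-81 + f\right) = \left(-81 + f\right) \left(6 + \frac{1}{2 f}\right)$)
$\left(v{\left(-16 \right)} - 11544\right) + 16605 = \left(\frac{\left(1 + 12 \left(-16\right)\right) \left(-81 - 16\right)}{2 \left(-16\right)} - 11544\right) + 16605 = \left(\frac{1}{2} \left(- \frac{1}{16}\right) \left(1 - 192\right) \left(-97\right) - 11544\right) + 16605 = \left(\frac{1}{2} \left(- \frac{1}{16}\right) \left(-191\right) \left(-97\right) - 11544\right) + 16605 = \left(- \frac{18527}{32} - 11544\right) + 16605 = - \frac{387935}{32} + 16605 = \frac{143425}{32}$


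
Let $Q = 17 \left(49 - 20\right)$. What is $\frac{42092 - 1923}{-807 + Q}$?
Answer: $- \frac{40169}{314} \approx -127.93$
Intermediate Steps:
$Q = 493$ ($Q = 17 \cdot 29 = 493$)
$\frac{42092 - 1923}{-807 + Q} = \frac{42092 - 1923}{-807 + 493} = \frac{40169}{-314} = 40169 \left(- \frac{1}{314}\right) = - \frac{40169}{314}$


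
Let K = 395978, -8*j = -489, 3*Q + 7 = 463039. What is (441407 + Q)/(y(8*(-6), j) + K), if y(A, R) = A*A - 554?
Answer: 595751/397728 ≈ 1.4979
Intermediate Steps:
Q = 154344 (Q = -7/3 + (1/3)*463039 = -7/3 + 463039/3 = 154344)
j = 489/8 (j = -1/8*(-489) = 489/8 ≈ 61.125)
y(A, R) = -554 + A**2 (y(A, R) = A**2 - 554 = -554 + A**2)
(441407 + Q)/(y(8*(-6), j) + K) = (441407 + 154344)/((-554 + (8*(-6))**2) + 395978) = 595751/((-554 + (-48)**2) + 395978) = 595751/((-554 + 2304) + 395978) = 595751/(1750 + 395978) = 595751/397728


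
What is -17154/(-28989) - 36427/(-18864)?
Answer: 153286151/60760944 ≈ 2.5228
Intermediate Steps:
-17154/(-28989) - 36427/(-18864) = -17154*(-1/28989) - 36427*(-1/18864) = 1906/3221 + 36427/18864 = 153286151/60760944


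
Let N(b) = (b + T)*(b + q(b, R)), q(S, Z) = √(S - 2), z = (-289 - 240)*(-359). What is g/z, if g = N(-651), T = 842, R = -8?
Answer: -124341/189911 + 191*I*√653/189911 ≈ -0.65473 + 0.0257*I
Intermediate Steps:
z = 189911 (z = -529*(-359) = 189911)
q(S, Z) = √(-2 + S)
N(b) = (842 + b)*(b + √(-2 + b)) (N(b) = (b + 842)*(b + √(-2 + b)) = (842 + b)*(b + √(-2 + b)))
g = -124341 + 191*I*√653 (g = (-651)² + 842*(-651) + 842*√(-2 - 651) - 651*√(-2 - 651) = 423801 - 548142 + 842*√(-653) - 651*I*√653 = 423801 - 548142 + 842*(I*√653) - 651*I*√653 = 423801 - 548142 + 842*I*√653 - 651*I*√653 = -124341 + 191*I*√653 ≈ -1.2434e+5 + 4880.8*I)
g/z = (-124341 + 191*I*√653)/189911 = (-124341 + 191*I*√653)*(1/189911) = -124341/189911 + 191*I*√653/189911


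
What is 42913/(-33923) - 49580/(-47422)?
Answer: -176558973/804348253 ≈ -0.21951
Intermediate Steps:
42913/(-33923) - 49580/(-47422) = 42913*(-1/33923) - 49580*(-1/47422) = -42913/33923 + 24790/23711 = -176558973/804348253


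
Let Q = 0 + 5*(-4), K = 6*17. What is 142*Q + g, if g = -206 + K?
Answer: -2944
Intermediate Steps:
K = 102
Q = -20 (Q = 0 - 20 = -20)
g = -104 (g = -206 + 102 = -104)
142*Q + g = 142*(-20) - 104 = -2840 - 104 = -2944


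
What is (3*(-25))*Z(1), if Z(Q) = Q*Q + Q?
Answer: -150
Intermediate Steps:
Z(Q) = Q + Q² (Z(Q) = Q² + Q = Q + Q²)
(3*(-25))*Z(1) = (3*(-25))*(1*(1 + 1)) = -75*2 = -150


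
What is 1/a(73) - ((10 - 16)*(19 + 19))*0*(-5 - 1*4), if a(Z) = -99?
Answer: -1/99 ≈ -0.010101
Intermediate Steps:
1/a(73) - ((10 - 16)*(19 + 19))*0*(-5 - 1*4) = 1/(-99) - ((10 - 16)*(19 + 19))*0*(-5 - 1*4) = -1/99 - -6*38*0*(-5 - 4) = -1/99 - (-228*0)*(-9) = -1/99 - 0*(-9) = -1/99 - 1*0 = -1/99 + 0 = -1/99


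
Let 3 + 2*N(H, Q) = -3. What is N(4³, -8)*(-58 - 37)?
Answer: 285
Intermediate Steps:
N(H, Q) = -3 (N(H, Q) = -3/2 + (½)*(-3) = -3/2 - 3/2 = -3)
N(4³, -8)*(-58 - 37) = -3*(-58 - 37) = -3*(-95) = 285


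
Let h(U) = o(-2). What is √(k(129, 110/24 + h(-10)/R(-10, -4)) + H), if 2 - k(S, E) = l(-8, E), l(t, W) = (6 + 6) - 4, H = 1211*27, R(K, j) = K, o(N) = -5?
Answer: √32691 ≈ 180.81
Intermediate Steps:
h(U) = -5
H = 32697
l(t, W) = 8 (l(t, W) = 12 - 4 = 8)
k(S, E) = -6 (k(S, E) = 2 - 1*8 = 2 - 8 = -6)
√(k(129, 110/24 + h(-10)/R(-10, -4)) + H) = √(-6 + 32697) = √32691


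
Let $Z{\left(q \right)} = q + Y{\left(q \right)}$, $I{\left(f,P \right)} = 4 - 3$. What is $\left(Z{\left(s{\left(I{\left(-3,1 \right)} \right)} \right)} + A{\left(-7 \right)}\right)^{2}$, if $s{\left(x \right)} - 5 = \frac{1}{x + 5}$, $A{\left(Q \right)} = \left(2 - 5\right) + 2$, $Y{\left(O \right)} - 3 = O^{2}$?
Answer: $\frac{1485961}{1296} \approx 1146.6$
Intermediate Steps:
$Y{\left(O \right)} = 3 + O^{2}$
$I{\left(f,P \right)} = 1$
$A{\left(Q \right)} = -1$ ($A{\left(Q \right)} = -3 + 2 = -1$)
$s{\left(x \right)} = 5 + \frac{1}{5 + x}$ ($s{\left(x \right)} = 5 + \frac{1}{x + 5} = 5 + \frac{1}{5 + x}$)
$Z{\left(q \right)} = 3 + q + q^{2}$ ($Z{\left(q \right)} = q + \left(3 + q^{2}\right) = 3 + q + q^{2}$)
$\left(Z{\left(s{\left(I{\left(-3,1 \right)} \right)} \right)} + A{\left(-7 \right)}\right)^{2} = \left(\left(3 + \frac{26 + 5 \cdot 1}{5 + 1} + \left(\frac{26 + 5 \cdot 1}{5 + 1}\right)^{2}\right) - 1\right)^{2} = \left(\left(3 + \frac{26 + 5}{6} + \left(\frac{26 + 5}{6}\right)^{2}\right) - 1\right)^{2} = \left(\left(3 + \frac{1}{6} \cdot 31 + \left(\frac{1}{6} \cdot 31\right)^{2}\right) - 1\right)^{2} = \left(\left(3 + \frac{31}{6} + \left(\frac{31}{6}\right)^{2}\right) - 1\right)^{2} = \left(\left(3 + \frac{31}{6} + \frac{961}{36}\right) - 1\right)^{2} = \left(\frac{1255}{36} - 1\right)^{2} = \left(\frac{1219}{36}\right)^{2} = \frac{1485961}{1296}$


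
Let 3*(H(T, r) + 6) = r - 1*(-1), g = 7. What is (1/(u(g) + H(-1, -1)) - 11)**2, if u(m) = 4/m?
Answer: 180625/1444 ≈ 125.09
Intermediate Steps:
H(T, r) = -17/3 + r/3 (H(T, r) = -6 + (r - 1*(-1))/3 = -6 + (r + 1)/3 = -6 + (1 + r)/3 = -6 + (1/3 + r/3) = -17/3 + r/3)
(1/(u(g) + H(-1, -1)) - 11)**2 = (1/(4/7 + (-17/3 + (1/3)*(-1))) - 11)**2 = (1/(4*(1/7) + (-17/3 - 1/3)) - 11)**2 = (1/(4/7 - 6) - 11)**2 = (1/(-38/7) - 11)**2 = (-7/38 - 11)**2 = (-425/38)**2 = 180625/1444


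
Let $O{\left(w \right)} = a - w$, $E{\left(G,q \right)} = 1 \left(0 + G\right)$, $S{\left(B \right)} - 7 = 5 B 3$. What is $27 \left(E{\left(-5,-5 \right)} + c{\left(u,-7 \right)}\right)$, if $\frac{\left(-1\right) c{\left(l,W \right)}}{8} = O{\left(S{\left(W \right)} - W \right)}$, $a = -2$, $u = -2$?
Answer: $-19359$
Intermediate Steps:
$S{\left(B \right)} = 7 + 15 B$ ($S{\left(B \right)} = 7 + 5 B 3 = 7 + 15 B$)
$E{\left(G,q \right)} = G$ ($E{\left(G,q \right)} = 1 G = G$)
$O{\left(w \right)} = -2 - w$
$c{\left(l,W \right)} = 72 + 112 W$ ($c{\left(l,W \right)} = - 8 \left(-2 - \left(\left(7 + 15 W\right) - W\right)\right) = - 8 \left(-2 - \left(7 + 14 W\right)\right) = - 8 \left(-9 - 14 W\right) = 72 + 112 W$)
$27 \left(E{\left(-5,-5 \right)} + c{\left(u,-7 \right)}\right) = 27 \left(-5 + \left(72 + 112 \left(-7\right)\right)\right) = 27 \left(-5 + \left(72 - 784\right)\right) = 27 \left(-5 - 712\right) = 27 \left(-717\right) = -19359$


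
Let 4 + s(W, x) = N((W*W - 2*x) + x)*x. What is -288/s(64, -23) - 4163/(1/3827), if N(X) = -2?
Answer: -111522655/7 ≈ -1.5932e+7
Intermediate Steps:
s(W, x) = -4 - 2*x
-288/s(64, -23) - 4163/(1/3827) = -288/(-4 - 2*(-23)) - 4163/(1/3827) = -288/(-4 + 46) - 4163/1/3827 = -288/42 - 4163*3827 = -288*1/42 - 15931801 = -48/7 - 15931801 = -111522655/7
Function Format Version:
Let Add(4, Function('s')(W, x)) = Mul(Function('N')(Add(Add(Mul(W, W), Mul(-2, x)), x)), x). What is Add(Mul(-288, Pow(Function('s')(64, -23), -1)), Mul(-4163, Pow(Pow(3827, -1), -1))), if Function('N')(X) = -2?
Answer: Rational(-111522655, 7) ≈ -1.5932e+7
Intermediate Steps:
Function('s')(W, x) = Add(-4, Mul(-2, x))
Add(Mul(-288, Pow(Function('s')(64, -23), -1)), Mul(-4163, Pow(Pow(3827, -1), -1))) = Add(Mul(-288, Pow(Add(-4, Mul(-2, -23)), -1)), Mul(-4163, Pow(Pow(3827, -1), -1))) = Add(Mul(-288, Pow(Add(-4, 46), -1)), Mul(-4163, Pow(Rational(1, 3827), -1))) = Add(Mul(-288, Pow(42, -1)), Mul(-4163, 3827)) = Add(Mul(-288, Rational(1, 42)), -15931801) = Add(Rational(-48, 7), -15931801) = Rational(-111522655, 7)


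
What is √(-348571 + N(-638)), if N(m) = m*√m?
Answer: √(-348571 - 638*I*√638) ≈ 13.64 - 590.56*I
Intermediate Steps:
N(m) = m^(3/2)
√(-348571 + N(-638)) = √(-348571 + (-638)^(3/2)) = √(-348571 - 638*I*√638)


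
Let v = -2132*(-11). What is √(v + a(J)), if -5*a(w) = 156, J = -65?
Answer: 4*√36595/5 ≈ 153.04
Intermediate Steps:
a(w) = -156/5 (a(w) = -⅕*156 = -156/5)
v = 23452
√(v + a(J)) = √(23452 - 156/5) = √(117104/5) = 4*√36595/5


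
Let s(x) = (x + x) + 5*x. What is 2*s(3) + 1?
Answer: 43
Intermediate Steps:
s(x) = 7*x (s(x) = 2*x + 5*x = 7*x)
2*s(3) + 1 = 2*(7*3) + 1 = 2*21 + 1 = 42 + 1 = 43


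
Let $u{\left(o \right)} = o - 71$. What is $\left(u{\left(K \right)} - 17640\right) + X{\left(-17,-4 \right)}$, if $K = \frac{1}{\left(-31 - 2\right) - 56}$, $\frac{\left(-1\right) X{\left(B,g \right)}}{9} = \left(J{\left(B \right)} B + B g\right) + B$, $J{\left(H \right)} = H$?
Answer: $- \frac{1848620}{89} \approx -20771.0$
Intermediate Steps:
$X{\left(B,g \right)} = - 9 B - 9 B^{2} - 9 B g$ ($X{\left(B,g \right)} = - 9 \left(\left(B B + B g\right) + B\right) = - 9 \left(\left(B^{2} + B g\right) + B\right) = - 9 \left(B + B^{2} + B g\right) = - 9 B - 9 B^{2} - 9 B g$)
$K = - \frac{1}{89}$ ($K = \frac{1}{\left(-31 - 2\right) - 56} = \frac{1}{-33 - 56} = \frac{1}{-89} = - \frac{1}{89} \approx -0.011236$)
$u{\left(o \right)} = -71 + o$ ($u{\left(o \right)} = o - 71 = -71 + o$)
$\left(u{\left(K \right)} - 17640\right) + X{\left(-17,-4 \right)} = \left(\left(-71 - \frac{1}{89}\right) - 17640\right) - - 153 \left(1 - 17 - 4\right) = \left(- \frac{6320}{89} - 17640\right) - \left(-153\right) \left(-20\right) = - \frac{1576280}{89} - 3060 = - \frac{1848620}{89}$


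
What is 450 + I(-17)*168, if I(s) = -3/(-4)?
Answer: 576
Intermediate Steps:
I(s) = ¾ (I(s) = -3*(-¼) = ¾)
450 + I(-17)*168 = 450 + (¾)*168 = 450 + 126 = 576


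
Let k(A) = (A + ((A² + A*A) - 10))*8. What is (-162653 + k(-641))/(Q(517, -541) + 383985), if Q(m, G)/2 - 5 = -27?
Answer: 6406235/383941 ≈ 16.685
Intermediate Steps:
Q(m, G) = -44 (Q(m, G) = 10 + 2*(-27) = 10 - 54 = -44)
k(A) = -80 + 8*A + 16*A² (k(A) = (A + ((A² + A²) - 10))*8 = (A + (2*A² - 10))*8 = (A + (-10 + 2*A²))*8 = (-10 + A + 2*A²)*8 = -80 + 8*A + 16*A²)
(-162653 + k(-641))/(Q(517, -541) + 383985) = (-162653 + (-80 + 8*(-641) + 16*(-641)²))/(-44 + 383985) = (-162653 + (-80 - 5128 + 16*410881))/383941 = (-162653 + (-80 - 5128 + 6574096))*(1/383941) = (-162653 + 6568888)*(1/383941) = 6406235*(1/383941) = 6406235/383941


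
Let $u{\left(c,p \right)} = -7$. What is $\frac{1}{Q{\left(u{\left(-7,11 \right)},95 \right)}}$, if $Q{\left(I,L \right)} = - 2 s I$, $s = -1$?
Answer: $- \frac{1}{14} \approx -0.071429$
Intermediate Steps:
$Q{\left(I,L \right)} = 2 I$ ($Q{\left(I,L \right)} = \left(-2\right) \left(-1\right) I = 2 I$)
$\frac{1}{Q{\left(u{\left(-7,11 \right)},95 \right)}} = \frac{1}{2 \left(-7\right)} = \frac{1}{-14} = - \frac{1}{14}$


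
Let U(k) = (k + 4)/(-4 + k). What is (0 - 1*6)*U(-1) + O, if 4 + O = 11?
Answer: 53/5 ≈ 10.600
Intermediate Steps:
O = 7 (O = -4 + 11 = 7)
U(k) = (4 + k)/(-4 + k)
(0 - 1*6)*U(-1) + O = (0 - 1*6)*((4 - 1)/(-4 - 1)) + 7 = (0 - 6)*(3/(-5)) + 7 = -(-6)*3/5 + 7 = -6*(-3/5) + 7 = 18/5 + 7 = 53/5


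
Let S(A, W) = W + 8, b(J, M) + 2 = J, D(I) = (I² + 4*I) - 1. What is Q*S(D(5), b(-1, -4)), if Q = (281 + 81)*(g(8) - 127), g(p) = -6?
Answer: -240730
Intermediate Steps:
D(I) = -1 + I² + 4*I
b(J, M) = -2 + J
S(A, W) = 8 + W
Q = -48146 (Q = (281 + 81)*(-6 - 127) = 362*(-133) = -48146)
Q*S(D(5), b(-1, -4)) = -48146*(8 + (-2 - 1)) = -48146*(8 - 3) = -48146*5 = -240730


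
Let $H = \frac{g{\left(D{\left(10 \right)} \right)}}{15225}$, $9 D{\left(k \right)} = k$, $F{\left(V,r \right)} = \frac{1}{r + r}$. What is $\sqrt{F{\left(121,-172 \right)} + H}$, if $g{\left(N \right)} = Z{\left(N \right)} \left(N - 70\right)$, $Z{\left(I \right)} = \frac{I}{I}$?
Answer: $\frac{i \sqrt{18346874070}}{1571220} \approx 0.086207 i$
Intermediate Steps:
$F{\left(V,r \right)} = \frac{1}{2 r}$
$D{\left(k \right)} = \frac{k}{9}$
$Z{\left(I \right)} = 1$
$g{\left(N \right)} = -70 + N$ ($g{\left(N \right)} = 1 \left(N - 70\right) = 1 \left(-70 + N\right) = -70 + N$)
$H = - \frac{124}{27405}$ ($H = \frac{-70 + \frac{1}{9} \cdot 10}{15225} = \left(-70 + \frac{10}{9}\right) \frac{1}{15225} = \left(- \frac{620}{9}\right) \frac{1}{15225} = - \frac{124}{27405} \approx -0.0045247$)
$\sqrt{F{\left(121,-172 \right)} + H} = \sqrt{\frac{1}{2 \left(-172\right)} - \frac{124}{27405}} = \sqrt{\frac{1}{2} \left(- \frac{1}{172}\right) - \frac{124}{27405}} = \sqrt{- \frac{1}{344} - \frac{124}{27405}} = \sqrt{- \frac{70061}{9427320}} = \frac{i \sqrt{18346874070}}{1571220}$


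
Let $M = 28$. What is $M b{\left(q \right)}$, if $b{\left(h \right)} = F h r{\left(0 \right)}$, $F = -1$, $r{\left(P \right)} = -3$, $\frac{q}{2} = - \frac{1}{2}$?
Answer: $-84$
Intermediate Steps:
$q = -1$ ($q = 2 \left(- \frac{1}{2}\right) = -1$)
$b{\left(h \right)} = 3 h$ ($b{\left(h \right)} = - h \left(-3\right) = 3 h$)
$M b{\left(q \right)} = 28 \cdot 3 \left(-1\right) = 28 \left(-3\right) = -84$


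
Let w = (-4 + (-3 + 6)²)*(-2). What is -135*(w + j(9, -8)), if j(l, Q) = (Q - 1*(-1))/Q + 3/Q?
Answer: 2565/2 ≈ 1282.5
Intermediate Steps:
j(l, Q) = 3/Q + (1 + Q)/Q (j(l, Q) = (Q + 1)/Q + 3/Q = (1 + Q)/Q + 3/Q = 3/Q + (1 + Q)/Q)
w = -10 (w = (-4 + 3²)*(-2) = (-4 + 9)*(-2) = 5*(-2) = -10)
-135*(w + j(9, -8)) = -135*(-10 + (4 - 8)/(-8)) = -135*(-10 - ⅛*(-4)) = -135*(-10 + ½) = -135*(-19/2) = 2565/2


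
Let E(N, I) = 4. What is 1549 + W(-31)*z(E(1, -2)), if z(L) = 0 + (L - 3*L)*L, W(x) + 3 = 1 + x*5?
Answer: 6573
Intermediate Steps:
W(x) = -2 + 5*x (W(x) = -3 + (1 + x*5) = -3 + (1 + 5*x) = -2 + 5*x)
z(L) = -2*L² (z(L) = 0 + (-2*L)*L = 0 - 2*L² = -2*L²)
1549 + W(-31)*z(E(1, -2)) = 1549 + (-2 + 5*(-31))*(-2*4²) = 1549 + (-2 - 155)*(-2*16) = 1549 - 157*(-32) = 1549 + 5024 = 6573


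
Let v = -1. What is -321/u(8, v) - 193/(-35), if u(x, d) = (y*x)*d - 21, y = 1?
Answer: 16832/1015 ≈ 16.583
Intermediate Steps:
u(x, d) = -21 + d*x (u(x, d) = (1*x)*d - 21 = x*d - 21 = d*x - 21 = -21 + d*x)
-321/u(8, v) - 193/(-35) = -321/(-21 - 1*8) - 193/(-35) = -321/(-21 - 8) - 193*(-1/35) = -321/(-29) + 193/35 = -321*(-1/29) + 193/35 = 321/29 + 193/35 = 16832/1015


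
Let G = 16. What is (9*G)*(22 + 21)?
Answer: 6192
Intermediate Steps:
(9*G)*(22 + 21) = (9*16)*(22 + 21) = 144*43 = 6192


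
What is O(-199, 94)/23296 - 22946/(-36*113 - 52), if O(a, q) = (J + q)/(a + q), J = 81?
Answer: 200453681/35992320 ≈ 5.5693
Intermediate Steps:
O(a, q) = (81 + q)/(a + q)
O(-199, 94)/23296 - 22946/(-36*113 - 52) = ((81 + 94)/(-199 + 94))/23296 - 22946/(-36*113 - 52) = (175/(-105))*(1/23296) - 22946/(-4068 - 52) = -1/105*175*(1/23296) - 22946/(-4120) = -5/3*1/23296 - 22946*(-1/4120) = -5/69888 + 11473/2060 = 200453681/35992320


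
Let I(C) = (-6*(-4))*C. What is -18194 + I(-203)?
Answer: -23066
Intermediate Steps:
I(C) = 24*C
-18194 + I(-203) = -18194 + 24*(-203) = -18194 - 4872 = -23066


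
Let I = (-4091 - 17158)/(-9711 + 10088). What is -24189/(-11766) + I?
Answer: -80298827/1478594 ≈ -54.308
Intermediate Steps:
I = -21249/377 ≈ -56.363
-24189/(-11766) + I = -24189/(-11766) - 21249/377 = -24189*(-1/11766) - 21249/377 = 8063/3922 - 21249/377 = -80298827/1478594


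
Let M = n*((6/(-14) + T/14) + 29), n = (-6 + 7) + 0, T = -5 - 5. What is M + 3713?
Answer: 26186/7 ≈ 3740.9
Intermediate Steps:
T = -10
n = 1 (n = 1 + 0 = 1)
M = 195/7 (M = 1*((6/(-14) - 10/14) + 29) = 1*((6*(-1/14) - 10*1/14) + 29) = 1*((-3/7 - 5/7) + 29) = 1*(-8/7 + 29) = 1*(195/7) = 195/7 ≈ 27.857)
M + 3713 = 195/7 + 3713 = 26186/7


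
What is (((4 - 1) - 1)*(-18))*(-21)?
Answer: 756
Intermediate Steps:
(((4 - 1) - 1)*(-18))*(-21) = ((3 - 1)*(-18))*(-21) = (2*(-18))*(-21) = -36*(-21) = 756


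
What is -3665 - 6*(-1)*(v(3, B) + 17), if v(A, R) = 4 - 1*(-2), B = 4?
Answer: -3527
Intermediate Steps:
v(A, R) = 6 (v(A, R) = 4 + 2 = 6)
-3665 - 6*(-1)*(v(3, B) + 17) = -3665 - 6*(-1)*(6 + 17) = -3665 - (-6)*23 = -3665 - 1*(-138) = -3665 + 138 = -3527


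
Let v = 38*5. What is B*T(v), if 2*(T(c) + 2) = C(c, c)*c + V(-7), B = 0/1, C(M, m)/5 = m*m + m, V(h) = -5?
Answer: 0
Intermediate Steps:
v = 190
C(M, m) = 5*m + 5*m**2 (C(M, m) = 5*(m*m + m) = 5*(m**2 + m) = 5*(m + m**2) = 5*m + 5*m**2)
B = 0 (B = 0*1 = 0)
T(c) = -9/2 + 5*c**2*(1 + c)/2 (T(c) = -2 + ((5*c*(1 + c))*c - 5)/2 = -2 + (5*c**2*(1 + c) - 5)/2 = -2 + (-5 + 5*c**2*(1 + c))/2 = -2 + (-5/2 + 5*c**2*(1 + c)/2) = -9/2 + 5*c**2*(1 + c)/2)
B*T(v) = 0*(-9/2 + (5/2)*190**2*(1 + 190)) = 0*(-9/2 + (5/2)*36100*191) = 0*(-9/2 + 17237750) = 0*(34475491/2) = 0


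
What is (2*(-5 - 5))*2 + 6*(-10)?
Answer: -100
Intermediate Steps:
(2*(-5 - 5))*2 + 6*(-10) = (2*(-10))*2 - 60 = -20*2 - 60 = -40 - 60 = -100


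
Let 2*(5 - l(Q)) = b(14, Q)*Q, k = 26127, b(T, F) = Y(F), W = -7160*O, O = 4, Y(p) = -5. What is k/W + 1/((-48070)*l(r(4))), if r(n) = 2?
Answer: -627963877/688362400 ≈ -0.91226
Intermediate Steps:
W = -28640 (W = -7160*4 = -28640)
b(T, F) = -5
l(Q) = 5 + 5*Q/2 (l(Q) = 5 - (-5)*Q/2 = 5 + 5*Q/2)
k/W + 1/((-48070)*l(r(4))) = 26127/(-28640) + 1/((-48070)*(5 + (5/2)*2)) = 26127*(-1/28640) - 1/(48070*(5 + 5)) = -26127/28640 - 1/48070/10 = -26127/28640 - 1/48070*⅒ = -26127/28640 - 1/480700 = -627963877/688362400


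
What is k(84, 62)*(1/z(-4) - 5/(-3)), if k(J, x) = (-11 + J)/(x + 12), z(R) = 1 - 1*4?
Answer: 146/111 ≈ 1.3153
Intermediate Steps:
z(R) = -3 (z(R) = 1 - 4 = -3)
k(J, x) = (-11 + J)/(12 + x)
k(84, 62)*(1/z(-4) - 5/(-3)) = ((-11 + 84)/(12 + 62))*(1/(-3) - 5/(-3)) = (73/74)*(1*(-1/3) - 5*(-1/3)) = ((1/74)*73)*(-1/3 + 5/3) = (73/74)*(4/3) = 146/111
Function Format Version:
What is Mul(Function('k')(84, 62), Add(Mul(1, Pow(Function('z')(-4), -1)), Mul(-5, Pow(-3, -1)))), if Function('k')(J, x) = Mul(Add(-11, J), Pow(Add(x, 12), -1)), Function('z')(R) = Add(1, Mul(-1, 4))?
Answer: Rational(146, 111) ≈ 1.3153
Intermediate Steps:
Function('z')(R) = -3 (Function('z')(R) = Add(1, -4) = -3)
Function('k')(J, x) = Mul(Pow(Add(12, x), -1), Add(-11, J)) (Function('k')(J, x) = Mul(Add(-11, J), Pow(Add(12, x), -1)) = Mul(Pow(Add(12, x), -1), Add(-11, J)))
Mul(Function('k')(84, 62), Add(Mul(1, Pow(Function('z')(-4), -1)), Mul(-5, Pow(-3, -1)))) = Mul(Mul(Pow(Add(12, 62), -1), Add(-11, 84)), Add(Mul(1, Pow(-3, -1)), Mul(-5, Pow(-3, -1)))) = Mul(Mul(Pow(74, -1), 73), Add(Mul(1, Rational(-1, 3)), Mul(-5, Rational(-1, 3)))) = Mul(Mul(Rational(1, 74), 73), Add(Rational(-1, 3), Rational(5, 3))) = Mul(Rational(73, 74), Rational(4, 3)) = Rational(146, 111)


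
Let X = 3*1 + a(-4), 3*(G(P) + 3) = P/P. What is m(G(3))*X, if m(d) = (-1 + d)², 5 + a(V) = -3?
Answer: -605/9 ≈ -67.222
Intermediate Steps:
a(V) = -8 (a(V) = -5 - 3 = -8)
G(P) = -8/3 (G(P) = -3 + (P/P)/3 = -3 + (⅓)*1 = -3 + ⅓ = -8/3)
X = -5 (X = 3*1 - 8 = 3 - 8 = -5)
m(G(3))*X = (-1 - 8/3)²*(-5) = (-11/3)²*(-5) = (121/9)*(-5) = -605/9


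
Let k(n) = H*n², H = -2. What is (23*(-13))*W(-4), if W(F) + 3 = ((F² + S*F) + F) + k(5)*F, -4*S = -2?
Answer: -61893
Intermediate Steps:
S = ½ (S = -¼*(-2) = ½ ≈ 0.50000)
k(n) = -2*n²
W(F) = -3 + F² - 97*F/2 (W(F) = -3 + (((F² + F/2) + F) + (-2*5²)*F) = -3 + ((F² + 3*F/2) + (-2*25)*F) = -3 + ((F² + 3*F/2) - 50*F) = -3 + (F² - 97*F/2) = -3 + F² - 97*F/2)
(23*(-13))*W(-4) = (23*(-13))*(-3 + (-4)² - 97/2*(-4)) = -299*(-3 + 16 + 194) = -299*207 = -61893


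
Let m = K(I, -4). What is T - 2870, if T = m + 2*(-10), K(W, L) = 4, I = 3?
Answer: -2886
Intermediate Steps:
m = 4
T = -16 (T = 4 + 2*(-10) = 4 - 20 = -16)
T - 2870 = -16 - 2870 = -2886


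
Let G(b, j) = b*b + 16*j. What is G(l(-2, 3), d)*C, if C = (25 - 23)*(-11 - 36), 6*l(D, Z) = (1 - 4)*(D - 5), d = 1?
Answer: -5311/2 ≈ -2655.5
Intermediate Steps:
l(D, Z) = 5/2 - D/2 (l(D, Z) = ((1 - 4)*(D - 5))/6 = (-3*(-5 + D))/6 = (15 - 3*D)/6 = 5/2 - D/2)
C = -94 (C = 2*(-47) = -94)
G(b, j) = b² + 16*j
G(l(-2, 3), d)*C = ((5/2 - ½*(-2))² + 16*1)*(-94) = ((5/2 + 1)² + 16)*(-94) = ((7/2)² + 16)*(-94) = (49/4 + 16)*(-94) = (113/4)*(-94) = -5311/2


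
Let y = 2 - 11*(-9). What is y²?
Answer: 10201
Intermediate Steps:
y = 101 (y = 2 + 99 = 101)
y² = 101² = 10201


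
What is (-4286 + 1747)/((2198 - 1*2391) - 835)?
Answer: 2539/1028 ≈ 2.4698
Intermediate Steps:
(-4286 + 1747)/((2198 - 1*2391) - 835) = -2539/((2198 - 2391) - 835) = -2539/(-193 - 835) = -2539/(-1028) = -2539*(-1/1028) = 2539/1028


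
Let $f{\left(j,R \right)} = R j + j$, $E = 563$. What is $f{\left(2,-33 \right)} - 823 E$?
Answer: $-463413$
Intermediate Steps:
$f{\left(j,R \right)} = j + R j$
$f{\left(2,-33 \right)} - 823 E = 2 \left(1 - 33\right) - 463349 = 2 \left(-32\right) - 463349 = -64 - 463349 = -463413$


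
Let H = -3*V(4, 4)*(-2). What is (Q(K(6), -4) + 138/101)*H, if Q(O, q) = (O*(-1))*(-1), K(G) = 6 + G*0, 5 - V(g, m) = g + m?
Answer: -13392/101 ≈ -132.59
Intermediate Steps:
V(g, m) = 5 - g - m (V(g, m) = 5 - (g + m) = 5 + (-g - m) = 5 - g - m)
K(G) = 6 (K(G) = 6 + 0 = 6)
H = -18 (H = -3*(5 - 1*4 - 1*4)*(-2) = -3*(5 - 4 - 4)*(-2) = -3*(-3)*(-2) = 9*(-2) = -18)
Q(O, q) = O (Q(O, q) = -O*(-1) = O)
(Q(K(6), -4) + 138/101)*H = (6 + 138/101)*(-18) = (744/101)*(-18) = -13392/101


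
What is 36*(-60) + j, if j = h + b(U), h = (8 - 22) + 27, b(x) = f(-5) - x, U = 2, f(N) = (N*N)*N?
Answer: -2274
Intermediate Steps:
f(N) = N³ (f(N) = N²*N = N³)
b(x) = -125 - x (b(x) = (-5)³ - x = -125 - x)
h = 13 (h = -14 + 27 = 13)
j = -114 (j = 13 + (-125 - 1*2) = 13 + (-125 - 2) = 13 - 127 = -114)
36*(-60) + j = 36*(-60) - 114 = -2160 - 114 = -2274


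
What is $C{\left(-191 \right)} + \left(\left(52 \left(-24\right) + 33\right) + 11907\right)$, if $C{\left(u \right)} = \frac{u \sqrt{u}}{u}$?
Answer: $10692 + i \sqrt{191} \approx 10692.0 + 13.82 i$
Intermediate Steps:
$C{\left(u \right)} = \sqrt{u}$ ($C{\left(u \right)} = \frac{u^{\frac{3}{2}}}{u} = \sqrt{u}$)
$C{\left(-191 \right)} + \left(\left(52 \left(-24\right) + 33\right) + 11907\right) = \sqrt{-191} + \left(\left(52 \left(-24\right) + 33\right) + 11907\right) = i \sqrt{191} + \left(\left(-1248 + 33\right) + 11907\right) = i \sqrt{191} + \left(-1215 + 11907\right) = i \sqrt{191} + 10692 = 10692 + i \sqrt{191}$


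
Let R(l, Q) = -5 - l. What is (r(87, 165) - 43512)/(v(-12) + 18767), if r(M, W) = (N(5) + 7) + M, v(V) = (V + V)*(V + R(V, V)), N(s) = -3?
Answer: -43421/18887 ≈ -2.2990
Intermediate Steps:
v(V) = -10*V (v(V) = (V + V)*(V + (-5 - V)) = (2*V)*(-5) = -10*V)
r(M, W) = 4 + M (r(M, W) = (-3 + 7) + M = 4 + M)
(r(87, 165) - 43512)/(v(-12) + 18767) = ((4 + 87) - 43512)/(-10*(-12) + 18767) = (91 - 43512)/(120 + 18767) = -43421/18887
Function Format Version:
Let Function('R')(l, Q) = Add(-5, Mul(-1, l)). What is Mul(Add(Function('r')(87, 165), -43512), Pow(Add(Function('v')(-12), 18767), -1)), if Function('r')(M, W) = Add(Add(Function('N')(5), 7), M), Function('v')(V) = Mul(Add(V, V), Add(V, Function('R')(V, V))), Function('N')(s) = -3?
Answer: Rational(-43421, 18887) ≈ -2.2990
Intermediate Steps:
Function('v')(V) = Mul(-10, V) (Function('v')(V) = Mul(Add(V, V), Add(V, Add(-5, Mul(-1, V)))) = Mul(Mul(2, V), -5) = Mul(-10, V))
Function('r')(M, W) = Add(4, M) (Function('r')(M, W) = Add(Add(-3, 7), M) = Add(4, M))
Mul(Add(Function('r')(87, 165), -43512), Pow(Add(Function('v')(-12), 18767), -1)) = Mul(Add(Add(4, 87), -43512), Pow(Add(Mul(-10, -12), 18767), -1)) = Mul(Add(91, -43512), Pow(Add(120, 18767), -1)) = Mul(-43421, Pow(18887, -1)) = Mul(-43421, Rational(1, 18887)) = Rational(-43421, 18887)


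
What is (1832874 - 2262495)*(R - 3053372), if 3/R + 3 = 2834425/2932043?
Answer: 7820523756608605557/5961704 ≈ 1.3118e+12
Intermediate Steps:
R = -8796129/5961704 (R = 3/(-3 + 2834425/2932043) = 3/(-5961704/2932043) = 3*(-2932043/5961704) = -8796129/5961704 ≈ -1.4754)
(1832874 - 2262495)*(R - 3053372) = (1832874 - 2262495)*(-8796129/5961704 - 3053372) = -429621*(-18203308862017/5961704) = 7820523756608605557/5961704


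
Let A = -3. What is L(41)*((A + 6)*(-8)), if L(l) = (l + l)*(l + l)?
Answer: -161376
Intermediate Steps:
L(l) = 4*l**2 (L(l) = (2*l)*(2*l) = 4*l**2)
L(41)*((A + 6)*(-8)) = (4*41**2)*((-3 + 6)*(-8)) = (4*1681)*(3*(-8)) = 6724*(-24) = -161376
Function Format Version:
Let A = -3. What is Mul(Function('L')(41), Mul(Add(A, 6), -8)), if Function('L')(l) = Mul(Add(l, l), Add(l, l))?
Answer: -161376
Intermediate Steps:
Function('L')(l) = Mul(4, Pow(l, 2)) (Function('L')(l) = Mul(Mul(2, l), Mul(2, l)) = Mul(4, Pow(l, 2)))
Mul(Function('L')(41), Mul(Add(A, 6), -8)) = Mul(Mul(4, Pow(41, 2)), Mul(Add(-3, 6), -8)) = Mul(Mul(4, 1681), Mul(3, -8)) = Mul(6724, -24) = -161376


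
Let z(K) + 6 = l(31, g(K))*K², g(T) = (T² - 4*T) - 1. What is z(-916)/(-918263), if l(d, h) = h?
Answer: -707088433258/918263 ≈ -7.7003e+5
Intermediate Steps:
g(T) = -1 + T² - 4*T
z(K) = -6 + K²*(-1 + K² - 4*K) (z(K) = -6 + (-1 + K² - 4*K)*K² = -6 + K²*(-1 + K² - 4*K))
z(-916)/(-918263) = (-6 + (-916)²*(-1 + (-916)² - 4*(-916)))/(-918263) = (-6 + 839056*(-1 + 839056 + 3664))*(-1/918263) = (-6 + 839056*842719)*(-1/918263) = (-6 + 707088433264)*(-1/918263) = 707088433258*(-1/918263) = -707088433258/918263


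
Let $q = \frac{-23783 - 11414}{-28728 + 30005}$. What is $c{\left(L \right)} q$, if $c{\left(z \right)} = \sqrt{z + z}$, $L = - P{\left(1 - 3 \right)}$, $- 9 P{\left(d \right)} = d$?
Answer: $- \frac{70394 i}{3831} \approx - 18.375 i$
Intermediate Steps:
$P{\left(d \right)} = - \frac{d}{9}$
$L = - \frac{2}{9}$ ($L = - \frac{\left(-1\right) \left(1 - 3\right)}{9} = - \frac{\left(-1\right) \left(-2\right)}{9} = \left(-1\right) \frac{2}{9} = - \frac{2}{9} \approx -0.22222$)
$c{\left(z \right)} = \sqrt{2} \sqrt{z}$ ($c{\left(z \right)} = \sqrt{2 z} = \sqrt{2} \sqrt{z}$)
$q = - \frac{35197}{1277} \approx -27.562$
$c{\left(L \right)} q = \sqrt{2} \sqrt{- \frac{2}{9}} \left(- \frac{35197}{1277}\right) = \sqrt{2} \frac{i \sqrt{2}}{3} \left(- \frac{35197}{1277}\right) = \frac{2 i}{3} \left(- \frac{35197}{1277}\right) = - \frac{70394 i}{3831}$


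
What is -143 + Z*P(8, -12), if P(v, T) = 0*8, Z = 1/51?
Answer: -143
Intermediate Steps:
Z = 1/51 ≈ 0.019608
P(v, T) = 0
-143 + Z*P(8, -12) = -143 + (1/51)*0 = -143 + 0 = -143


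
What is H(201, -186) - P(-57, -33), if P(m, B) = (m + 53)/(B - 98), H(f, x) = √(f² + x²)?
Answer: -4/131 + 3*√8333 ≈ 273.83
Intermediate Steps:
P(m, B) = (53 + m)/(-98 + B)
H(201, -186) - P(-57, -33) = √(201² + (-186)²) - (53 - 57)/(-98 - 33) = √(40401 + 34596) - (-4)/(-131) = √74997 - (-1)*(-4)/131 = 3*√8333 - 1*4/131 = 3*√8333 - 4/131 = -4/131 + 3*√8333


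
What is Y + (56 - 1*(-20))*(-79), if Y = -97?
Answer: -6101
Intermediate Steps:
Y + (56 - 1*(-20))*(-79) = -97 + (56 - 1*(-20))*(-79) = -97 + (56 + 20)*(-79) = -97 + 76*(-79) = -97 - 6004 = -6101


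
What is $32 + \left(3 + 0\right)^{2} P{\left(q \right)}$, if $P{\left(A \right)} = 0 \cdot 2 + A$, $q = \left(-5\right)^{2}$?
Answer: $257$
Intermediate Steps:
$q = 25$
$P{\left(A \right)} = A$ ($P{\left(A \right)} = 0 + A = A$)
$32 + \left(3 + 0\right)^{2} P{\left(q \right)} = 32 + \left(3 + 0\right)^{2} \cdot 25 = 32 + 3^{2} \cdot 25 = 32 + 9 \cdot 25 = 32 + 225 = 257$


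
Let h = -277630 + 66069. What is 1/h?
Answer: -1/211561 ≈ -4.7268e-6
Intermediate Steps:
h = -211561
1/h = 1/(-211561) = -1/211561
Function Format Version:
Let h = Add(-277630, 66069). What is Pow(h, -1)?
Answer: Rational(-1, 211561) ≈ -4.7268e-6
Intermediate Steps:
h = -211561
Pow(h, -1) = Pow(-211561, -1) = Rational(-1, 211561)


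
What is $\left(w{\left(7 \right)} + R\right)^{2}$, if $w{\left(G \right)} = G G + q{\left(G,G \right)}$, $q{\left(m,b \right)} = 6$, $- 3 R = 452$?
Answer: $\frac{82369}{9} \approx 9152.1$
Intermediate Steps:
$R = - \frac{452}{3}$ ($R = \left(- \frac{1}{3}\right) 452 = - \frac{452}{3} \approx -150.67$)
$w{\left(G \right)} = 6 + G^{2}$ ($w{\left(G \right)} = G G + 6 = G^{2} + 6 = 6 + G^{2}$)
$\left(w{\left(7 \right)} + R\right)^{2} = \left(\left(6 + 7^{2}\right) - \frac{452}{3}\right)^{2} = \left(\left(6 + 49\right) - \frac{452}{3}\right)^{2} = \left(55 - \frac{452}{3}\right)^{2} = \left(- \frac{287}{3}\right)^{2} = \frac{82369}{9}$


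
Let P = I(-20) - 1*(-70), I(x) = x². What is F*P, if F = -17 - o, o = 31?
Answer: -22560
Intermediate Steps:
F = -48 (F = -17 - 1*31 = -17 - 31 = -48)
P = 470 (P = (-20)² - 1*(-70) = 400 + 70 = 470)
F*P = -48*470 = -22560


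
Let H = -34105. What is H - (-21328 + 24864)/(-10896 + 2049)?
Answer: -301723399/8847 ≈ -34105.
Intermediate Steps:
H - (-21328 + 24864)/(-10896 + 2049) = -34105 - (-21328 + 24864)/(-10896 + 2049) = -34105 - 3536/(-8847) = -34105 - 3536*(-1)/8847 = -34105 - 1*(-3536/8847) = -34105 + 3536/8847 = -301723399/8847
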